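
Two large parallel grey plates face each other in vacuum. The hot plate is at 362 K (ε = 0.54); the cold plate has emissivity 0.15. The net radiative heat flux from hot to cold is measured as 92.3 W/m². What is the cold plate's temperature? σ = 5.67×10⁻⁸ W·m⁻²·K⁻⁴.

T₂ ≈ 265 K

q = σ(T₁⁴ − T₂⁴)/(1/ε₁ + 1/ε₂ − 1); denominator = 7.519.
T₂⁴ = T₁⁴ − q·(1/ε₁+1/ε₂−1)/σ = 1.717×10¹⁰ − 92.3·7.519/5.67×10⁻⁸
    = 4.933×10⁹ K⁴.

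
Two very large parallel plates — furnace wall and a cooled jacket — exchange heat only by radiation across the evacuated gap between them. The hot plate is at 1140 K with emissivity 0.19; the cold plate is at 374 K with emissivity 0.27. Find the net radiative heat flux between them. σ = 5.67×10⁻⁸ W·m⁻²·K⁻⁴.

For two infinite grey parallel plates, q = σ(T₁⁴ − T₂⁴)/(1/ε₁ + 1/ε₂ − 1).
T₁⁴ − T₂⁴ = 1.689×10¹² − 1.957×10¹⁰ = 1.669×10¹² K⁴.
1/ε₁ + 1/ε₂ − 1 = 5.263 + 3.704 − 1 = 7.967.
q = 5.67×10⁻⁸ × 1.669×10¹² / 7.967.

q ≈ 11900 W/m²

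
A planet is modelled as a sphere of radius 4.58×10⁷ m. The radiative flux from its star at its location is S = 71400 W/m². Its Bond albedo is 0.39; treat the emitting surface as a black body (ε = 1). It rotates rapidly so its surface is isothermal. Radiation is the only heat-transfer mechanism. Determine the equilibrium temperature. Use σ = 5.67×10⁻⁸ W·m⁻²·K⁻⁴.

T ≈ 662 K

At equilibrium, absorbed power = emitted power.
Absorbing cross-section = πr² = 6.590×10¹⁵ m²; emitting surface = 4πr² = 2.636×10¹⁶ m² (ratio 4).
(1−a)S·A_cross = εσ·A_surf·T⁴  ⇒  T⁴ = (1−a)S/(4σ).
T⁴ = 0.610·71400/(4·5.67×10⁻⁸) = 1.920×10¹¹ K⁴.
T = (1.920×10¹¹)^(1/4).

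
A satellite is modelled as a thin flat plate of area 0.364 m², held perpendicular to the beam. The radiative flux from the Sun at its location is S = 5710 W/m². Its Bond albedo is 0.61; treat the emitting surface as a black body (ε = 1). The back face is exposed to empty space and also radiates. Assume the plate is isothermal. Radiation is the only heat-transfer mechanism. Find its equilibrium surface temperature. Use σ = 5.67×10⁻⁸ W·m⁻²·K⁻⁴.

At equilibrium, absorbed power = emitted power.
Absorbing cross-section = A = 0.3640 m²; emitting surface = 2A = 0.7280 m² (ratio 2).
(1−a)S·A_cross = εσ·A_surf·T⁴  ⇒  T⁴ = (1−a)S/(2σ).
T⁴ = 0.390·5710/(2·5.67×10⁻⁸) = 1.964×10¹⁰ K⁴.
T = (1.964×10¹⁰)^(1/4).

T ≈ 374 K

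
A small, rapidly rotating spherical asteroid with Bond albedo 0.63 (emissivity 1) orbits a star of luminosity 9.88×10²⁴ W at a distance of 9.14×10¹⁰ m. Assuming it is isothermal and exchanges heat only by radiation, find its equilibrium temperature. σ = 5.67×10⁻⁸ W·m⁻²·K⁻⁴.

First find the stellar flux at distance d: S = L/(4πd²) = 9.88×10²⁴/(4π·(9.14×10¹⁰)²) = 94.11 W/m².
For an isothermal sphere, absorbed (1−a)S·πr² = emitted σ·4πr²·T⁴, so T⁴ = (1−a)S/(4σ).
T⁴ = 0.370·94.11/(4·5.67×10⁻⁸) = 1.535×10⁸ K⁴.

T ≈ 111 K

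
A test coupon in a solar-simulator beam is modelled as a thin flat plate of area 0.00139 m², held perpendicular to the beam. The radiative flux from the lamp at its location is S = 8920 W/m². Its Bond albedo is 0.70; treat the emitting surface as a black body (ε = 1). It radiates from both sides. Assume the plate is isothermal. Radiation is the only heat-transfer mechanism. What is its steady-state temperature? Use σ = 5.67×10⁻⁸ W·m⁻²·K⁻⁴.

At equilibrium, absorbed power = emitted power.
Absorbing cross-section = A = 0.001390 m²; emitting surface = 2A = 0.002780 m² (ratio 2).
(1−a)S·A_cross = εσ·A_surf·T⁴  ⇒  T⁴ = (1−a)S/(2σ).
T⁴ = 0.300·8920/(2·5.67×10⁻⁸) = 2.360×10¹⁰ K⁴.
T = (2.360×10¹⁰)^(1/4).

T ≈ 392 K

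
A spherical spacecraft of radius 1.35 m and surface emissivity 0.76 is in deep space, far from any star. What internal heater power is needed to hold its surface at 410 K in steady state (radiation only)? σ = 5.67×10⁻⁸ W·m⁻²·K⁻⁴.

P = εσ·4πr²·T⁴.
4πr² = 22.90 m²; T⁴ = 2.826×10¹⁰ K⁴.
P = 0.76·5.67×10⁻⁸·22.90·2.826×10¹⁰.

P ≈ 27900 W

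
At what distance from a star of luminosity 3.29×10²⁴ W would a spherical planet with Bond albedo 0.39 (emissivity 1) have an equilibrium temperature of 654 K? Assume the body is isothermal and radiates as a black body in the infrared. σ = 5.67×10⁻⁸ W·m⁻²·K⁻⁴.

d ≈ 1.96×10⁹ m

For an isothermal black-emitting sphere, (1−a)S·πr² = σ·4πr²·T⁴ ⇒ S = 4σT⁴/(1−a).
S = 4·5.67×10⁻⁸·(654)⁴/0.610 = 68020 W/m².
Flux falls as S = L/(4πd²), so d = √(L/(4πS)) = √(3.29×10²⁴/(4π·68020)).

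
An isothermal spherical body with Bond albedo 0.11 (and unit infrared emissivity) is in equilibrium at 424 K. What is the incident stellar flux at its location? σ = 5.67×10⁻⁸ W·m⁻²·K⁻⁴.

S ≈ 8240 W/m²

(1−a)S·πr² = σ·4πr²·T⁴ ⇒ S = 4σT⁴/(1−a).
S = 4·5.67×10⁻⁸·3.232×10¹⁰/0.890.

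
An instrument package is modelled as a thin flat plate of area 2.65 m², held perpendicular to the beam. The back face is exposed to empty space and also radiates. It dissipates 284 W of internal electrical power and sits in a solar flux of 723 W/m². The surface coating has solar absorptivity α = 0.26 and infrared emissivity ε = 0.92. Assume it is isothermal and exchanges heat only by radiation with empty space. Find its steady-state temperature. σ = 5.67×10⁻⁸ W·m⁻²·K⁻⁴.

T ≈ 231 K

At steady state, absorbed solar power + internal power = radiated power.
Absorbed: α·S·A_cross = 0.26·723·2.650 = 498.1 W (cross-section A).
Total input = 498.1 + 284 = 782.1 W.
Radiated: εσ·A_surf·T⁴ with A_surf = 2A = 5.300 m².
T⁴ = 782.1/(0.92·5.67×10⁻⁸·5.300) = 2.829×10⁹ K⁴.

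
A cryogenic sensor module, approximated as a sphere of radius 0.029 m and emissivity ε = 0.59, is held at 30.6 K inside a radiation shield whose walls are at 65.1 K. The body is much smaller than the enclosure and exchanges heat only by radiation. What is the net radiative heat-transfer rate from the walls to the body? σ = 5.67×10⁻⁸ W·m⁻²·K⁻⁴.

P_net ≈ 0.00604 W

For a small grey body in a large enclosure: P_net = εσA(T_body⁴ − T_wall⁴).
A = 4πr² = 0.01057 m²; T_body⁴ − T_wall⁴ = 8.768×10⁵ − 1.796×10⁷ = -1.708×10⁷ K⁴.
|P_net| = 0.59·5.67×10⁻⁸·0.01057·1.708×10⁷.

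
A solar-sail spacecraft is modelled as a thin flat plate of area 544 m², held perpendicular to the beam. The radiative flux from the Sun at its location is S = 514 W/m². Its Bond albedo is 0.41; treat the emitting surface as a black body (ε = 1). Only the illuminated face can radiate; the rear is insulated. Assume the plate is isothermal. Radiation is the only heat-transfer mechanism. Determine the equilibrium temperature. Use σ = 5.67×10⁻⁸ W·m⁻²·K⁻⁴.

At equilibrium, absorbed power = emitted power.
Absorbing cross-section = A = 544.0 m²; emitting surface = A = 544.0 m² (ratio 1).
(1−a)S·A_cross = εσ·A_surf·T⁴  ⇒  T⁴ = (1−a)S/(1σ).
T⁴ = 0.590·514/(1·5.67×10⁻⁸) = 5.349×10⁹ K⁴.
T = (5.349×10⁹)^(1/4).

T ≈ 270 K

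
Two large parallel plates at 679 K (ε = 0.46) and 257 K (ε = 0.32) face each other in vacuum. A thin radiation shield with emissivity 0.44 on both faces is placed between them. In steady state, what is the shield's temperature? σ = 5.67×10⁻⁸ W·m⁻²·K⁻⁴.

In steady state the net flux on the hot side equals that on the cold side.
σ(T₁⁴−T_s⁴)/D₁ = σ(T_s⁴−T₂⁴)/D₂, with D₁ = 1/ε₁+1/ε_s−1 = 3.447, D₂ = 1/ε_s+1/ε₂−1 = 4.398.
Solve for T_s⁴: T_s⁴ = (D₂·T₁⁴ + D₁·T₂⁴)/(D₁+D₂) = 1.211×10¹¹ K⁴.

T_s ≈ 590 K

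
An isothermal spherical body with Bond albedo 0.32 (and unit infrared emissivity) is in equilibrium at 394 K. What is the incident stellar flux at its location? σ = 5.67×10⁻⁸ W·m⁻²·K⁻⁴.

S ≈ 8040 W/m²

(1−a)S·πr² = σ·4πr²·T⁴ ⇒ S = 4σT⁴/(1−a).
S = 4·5.67×10⁻⁸·2.410×10¹⁰/0.680.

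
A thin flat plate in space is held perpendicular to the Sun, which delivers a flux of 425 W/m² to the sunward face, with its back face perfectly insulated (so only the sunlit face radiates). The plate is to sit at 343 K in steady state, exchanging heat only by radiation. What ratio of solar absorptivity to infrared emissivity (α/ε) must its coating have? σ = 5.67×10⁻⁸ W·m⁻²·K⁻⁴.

Balance: αS·A = εσ·1A·T⁴ ⇒ α/ε = σT⁴/S.
α/ε = 5.67×10⁻⁸·(343)⁴/425 = 5.67×10⁻⁸·1.384×10¹⁰/425.

α/ε ≈ 1.85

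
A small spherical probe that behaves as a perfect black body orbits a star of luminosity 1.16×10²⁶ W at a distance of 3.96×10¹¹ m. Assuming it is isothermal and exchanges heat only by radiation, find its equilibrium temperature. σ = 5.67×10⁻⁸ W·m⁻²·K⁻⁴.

T ≈ 127 K

First find the stellar flux at distance d: S = L/(4πd²) = 1.16×10²⁶/(4π·(3.96×10¹¹)²) = 58.87 W/m².
For an isothermal sphere, absorbed (1−a)S·πr² = emitted σ·4πr²·T⁴, so T⁴ = (1−a)S/(4σ).
T⁴ = 1.00·58.87/(4·5.67×10⁻⁸) = 2.595×10⁸ K⁴.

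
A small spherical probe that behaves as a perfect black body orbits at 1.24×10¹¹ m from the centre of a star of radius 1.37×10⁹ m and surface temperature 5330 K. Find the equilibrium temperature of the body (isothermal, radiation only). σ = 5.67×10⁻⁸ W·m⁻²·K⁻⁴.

The star's surface emits σT_*⁴; at distance d the flux is S = σT_*⁴(R_*/d)².
S = 5.67×10⁻⁸·(5330)⁴·(1.37×10⁹/1.24×10¹¹)² = 5586 W/m².
For an isothermal sphere T⁴ = (1−a)S/(4σ) = 2.463×10¹⁰ K⁴.

T ≈ 396 K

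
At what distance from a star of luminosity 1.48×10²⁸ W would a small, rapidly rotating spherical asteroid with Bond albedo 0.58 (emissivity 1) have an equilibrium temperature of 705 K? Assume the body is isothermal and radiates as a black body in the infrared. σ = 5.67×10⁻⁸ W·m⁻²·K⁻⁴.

For an isothermal black-emitting sphere, (1−a)S·πr² = σ·4πr²·T⁴ ⇒ S = 4σT⁴/(1−a).
S = 4·5.67×10⁻⁸·(705)⁴/0.420 = 1.334×10⁵ W/m².
Flux falls as S = L/(4πd²), so d = √(L/(4πS)) = √(1.48×10²⁸/(4π·1.334×10⁵)).

d ≈ 9.40×10¹⁰ m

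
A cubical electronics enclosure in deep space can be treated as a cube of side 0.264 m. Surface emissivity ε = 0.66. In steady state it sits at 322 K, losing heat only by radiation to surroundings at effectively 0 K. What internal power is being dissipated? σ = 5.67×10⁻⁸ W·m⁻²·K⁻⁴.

P ≈ 168 W

Steady state: P = εσA T⁴.
A = 6L² = 0.4182 m²; T⁴ = (322)⁴ = 1.075×10¹⁰ K⁴.
P = 0.66 × 5.67×10⁻⁸ × 0.4182 × 1.075×10¹⁰.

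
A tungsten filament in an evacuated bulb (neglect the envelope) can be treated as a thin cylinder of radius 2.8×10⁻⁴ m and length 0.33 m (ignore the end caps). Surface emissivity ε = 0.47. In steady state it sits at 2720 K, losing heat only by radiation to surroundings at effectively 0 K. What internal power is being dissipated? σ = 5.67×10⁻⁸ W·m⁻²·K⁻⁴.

P ≈ 847 W

Steady state: P = εσA T⁴.
A = 2πrL = 5.806×10⁻⁴ m²; T⁴ = (2720)⁴ = 5.474×10¹³ K⁴.
P = 0.47 × 5.67×10⁻⁸ × 5.806×10⁻⁴ × 5.474×10¹³.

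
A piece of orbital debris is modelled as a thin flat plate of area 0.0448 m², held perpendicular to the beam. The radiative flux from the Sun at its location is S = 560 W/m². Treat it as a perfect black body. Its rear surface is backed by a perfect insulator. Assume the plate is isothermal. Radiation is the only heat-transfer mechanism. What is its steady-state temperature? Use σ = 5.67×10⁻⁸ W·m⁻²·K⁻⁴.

T ≈ 315 K

At equilibrium, absorbed power = emitted power.
Absorbing cross-section = A = 0.04480 m²; emitting surface = A = 0.04480 m² (ratio 1).
S·A_cross = εσ·A_surf·T⁴  ⇒  T⁴ = S/(1σ).
T⁴ = 1.00·560/(1·5.67×10⁻⁸) = 9.877×10⁹ K⁴.
T = (9.877×10⁹)^(1/4).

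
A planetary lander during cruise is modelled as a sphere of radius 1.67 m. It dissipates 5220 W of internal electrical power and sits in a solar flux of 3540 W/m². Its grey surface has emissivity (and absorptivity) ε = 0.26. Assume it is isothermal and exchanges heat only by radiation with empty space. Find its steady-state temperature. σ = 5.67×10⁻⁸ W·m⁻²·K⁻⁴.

At steady state, absorbed solar power + internal power = radiated power.
Absorbed: α·S·A_cross = 0.26·3540·8.762 = 8064 W (cross-section πr²).
Total input = 8064 + 5220 = 13280 W.
Radiated: εσ·A_surf·T⁴ with A_surf = 4πr² = 35.05 m².
T⁴ = 13280/(0.26·5.67×10⁻⁸·35.05) = 2.571×10¹⁰ K⁴.

T ≈ 400 K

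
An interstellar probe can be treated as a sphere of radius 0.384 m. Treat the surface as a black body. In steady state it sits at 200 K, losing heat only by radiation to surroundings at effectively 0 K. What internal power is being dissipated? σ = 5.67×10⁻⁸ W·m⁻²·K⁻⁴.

P ≈ 168 W

Steady state: P = εσA T⁴.
A = 4πr² = 1.853 m²; T⁴ = (200)⁴ = 1.600×10⁹ K⁴.
P = 1.0 × 5.67×10⁻⁸ × 1.853 × 1.600×10⁹.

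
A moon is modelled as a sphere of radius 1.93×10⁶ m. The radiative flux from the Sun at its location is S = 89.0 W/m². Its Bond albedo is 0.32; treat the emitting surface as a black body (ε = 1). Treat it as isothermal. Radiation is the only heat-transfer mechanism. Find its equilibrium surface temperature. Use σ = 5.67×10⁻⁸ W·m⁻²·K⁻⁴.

At equilibrium, absorbed power = emitted power.
Absorbing cross-section = πr² = 1.170×10¹³ m²; emitting surface = 4πr² = 4.681×10¹³ m² (ratio 4).
(1−a)S·A_cross = εσ·A_surf·T⁴  ⇒  T⁴ = (1−a)S/(4σ).
T⁴ = 0.680·89.0/(4·5.67×10⁻⁸) = 2.668×10⁸ K⁴.
T = (2.668×10⁸)^(1/4).

T ≈ 128 K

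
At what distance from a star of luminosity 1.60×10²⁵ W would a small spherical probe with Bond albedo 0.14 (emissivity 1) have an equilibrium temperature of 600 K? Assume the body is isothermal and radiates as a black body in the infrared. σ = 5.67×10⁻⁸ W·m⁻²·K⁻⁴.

d ≈ 6.10×10⁹ m

For an isothermal black-emitting sphere, (1−a)S·πr² = σ·4πr²·T⁴ ⇒ S = 4σT⁴/(1−a).
S = 4·5.67×10⁻⁸·(600)⁴/0.860 = 34180 W/m².
Flux falls as S = L/(4πd²), so d = √(L/(4πS)) = √(1.60×10²⁵/(4π·34180)).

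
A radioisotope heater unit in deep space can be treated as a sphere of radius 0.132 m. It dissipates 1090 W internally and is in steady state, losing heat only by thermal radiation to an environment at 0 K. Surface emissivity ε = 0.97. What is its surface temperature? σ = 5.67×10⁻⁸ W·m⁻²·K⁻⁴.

T ≈ 549 K

Steady state: internal power = radiated power, P = εσA T⁴.
Radiating area A = 4πr² = 0.2190 m².
T⁴ = P/(εσA) = 1090/(0.97·5.67×10⁻⁸·0.2190) = 9.051×10¹⁰ K⁴.
T = (9.051×10¹⁰)^(1/4).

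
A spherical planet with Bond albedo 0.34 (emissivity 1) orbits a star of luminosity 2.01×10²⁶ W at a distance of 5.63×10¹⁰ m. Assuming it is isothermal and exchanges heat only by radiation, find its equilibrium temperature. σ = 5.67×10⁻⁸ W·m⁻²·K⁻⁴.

T ≈ 348 K

First find the stellar flux at distance d: S = L/(4πd²) = 2.01×10²⁶/(4π·(5.63×10¹⁰)²) = 5046 W/m².
For an isothermal sphere, absorbed (1−a)S·πr² = emitted σ·4πr²·T⁴, so T⁴ = (1−a)S/(4σ).
T⁴ = 0.660·5046/(4·5.67×10⁻⁸) = 1.468×10¹⁰ K⁴.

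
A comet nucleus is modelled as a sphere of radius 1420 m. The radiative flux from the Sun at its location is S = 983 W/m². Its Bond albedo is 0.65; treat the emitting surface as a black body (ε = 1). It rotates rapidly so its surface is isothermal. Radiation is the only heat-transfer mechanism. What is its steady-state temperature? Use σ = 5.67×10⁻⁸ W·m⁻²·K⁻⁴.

At equilibrium, absorbed power = emitted power.
Absorbing cross-section = πr² = 6.335×10⁶ m²; emitting surface = 4πr² = 2.534×10⁷ m² (ratio 4).
(1−a)S·A_cross = εσ·A_surf·T⁴  ⇒  T⁴ = (1−a)S/(4σ).
T⁴ = 0.350·983/(4·5.67×10⁻⁸) = 1.517×10⁹ K⁴.
T = (1.517×10⁹)^(1/4).

T ≈ 197 K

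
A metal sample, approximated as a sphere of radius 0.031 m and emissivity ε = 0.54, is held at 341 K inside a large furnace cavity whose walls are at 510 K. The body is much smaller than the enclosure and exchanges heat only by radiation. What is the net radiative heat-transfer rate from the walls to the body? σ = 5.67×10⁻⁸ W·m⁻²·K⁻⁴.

For a small grey body in a large enclosure: P_net = εσA(T_body⁴ − T_wall⁴).
A = 4πr² = 0.01208 m²; T_body⁴ − T_wall⁴ = 1.352×10¹⁰ − 6.765×10¹⁰ = -5.413×10¹⁰ K⁴.
|P_net| = 0.54·5.67×10⁻⁸·0.01208·5.413×10¹⁰.

P_net ≈ 20.0 W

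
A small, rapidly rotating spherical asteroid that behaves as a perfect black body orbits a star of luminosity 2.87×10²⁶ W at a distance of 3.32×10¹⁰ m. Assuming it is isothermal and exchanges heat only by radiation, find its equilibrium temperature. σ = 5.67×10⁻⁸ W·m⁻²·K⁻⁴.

T ≈ 550 K

First find the stellar flux at distance d: S = L/(4πd²) = 2.87×10²⁶/(4π·(3.32×10¹⁰)²) = 20720 W/m².
For an isothermal sphere, absorbed (1−a)S·πr² = emitted σ·4πr²·T⁴, so T⁴ = (1−a)S/(4σ).
T⁴ = 1.00·20720/(4·5.67×10⁻⁸) = 9.136×10¹⁰ K⁴.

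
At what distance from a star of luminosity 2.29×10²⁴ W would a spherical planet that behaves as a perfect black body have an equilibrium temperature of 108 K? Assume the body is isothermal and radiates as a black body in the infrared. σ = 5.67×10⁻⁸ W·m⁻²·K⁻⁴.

For an isothermal black-emitting sphere, (1−a)S·πr² = σ·4πr²·T⁴ ⇒ S = 4σT⁴/(1−a).
S = 4·5.67×10⁻⁸·(108)⁴/1.00 = 30.86 W/m².
Flux falls as S = L/(4πd²), so d = √(L/(4πS)) = √(2.29×10²⁴/(4π·30.86)).

d ≈ 7.68×10¹⁰ m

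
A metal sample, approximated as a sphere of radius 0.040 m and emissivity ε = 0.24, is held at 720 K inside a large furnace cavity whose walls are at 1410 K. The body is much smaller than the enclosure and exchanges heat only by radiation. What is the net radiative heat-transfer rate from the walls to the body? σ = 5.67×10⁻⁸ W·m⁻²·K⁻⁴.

P_net ≈ 1010 W

For a small grey body in a large enclosure: P_net = εσA(T_body⁴ − T_wall⁴).
A = 4πr² = 0.02011 m²; T_body⁴ − T_wall⁴ = 2.687×10¹¹ − 3.953×10¹² = -3.684×10¹² K⁴.
|P_net| = 0.24·5.67×10⁻⁸·0.02011·3.684×10¹².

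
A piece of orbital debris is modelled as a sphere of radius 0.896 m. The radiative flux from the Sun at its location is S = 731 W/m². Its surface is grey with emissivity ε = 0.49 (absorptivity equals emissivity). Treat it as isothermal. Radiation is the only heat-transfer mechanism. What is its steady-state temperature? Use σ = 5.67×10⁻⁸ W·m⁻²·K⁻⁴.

T ≈ 238 K

At equilibrium, absorbed power = emitted power.
Absorbing cross-section = πr² = 2.522 m²; emitting surface = 4πr² = 10.09 m² (ratio 4).
εS·A_cross = εσ·A_surf·T⁴  ⇒  T⁴ = S/(4σ)   (ε cancels).
T⁴ = 731/(4·5.67×10⁻⁸) = 3.223×10⁹ K⁴.
T = (3.223×10⁹)^(1/4).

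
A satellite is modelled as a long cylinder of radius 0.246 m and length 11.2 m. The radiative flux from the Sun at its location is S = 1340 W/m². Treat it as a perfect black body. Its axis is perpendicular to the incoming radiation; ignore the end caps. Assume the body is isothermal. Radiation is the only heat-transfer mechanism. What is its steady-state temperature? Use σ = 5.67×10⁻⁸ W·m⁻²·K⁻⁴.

T ≈ 295 K

At equilibrium, absorbed power = emitted power.
Absorbing cross-section = 2rL = 5.510 m²; emitting surface = 2πrL = 17.31 m² (ratio π).
S·A_cross = εσ·A_surf·T⁴  ⇒  T⁴ = S/(πσ).
T⁴ = 1.00·1340/(π·5.67×10⁻⁸) = 7.523×10⁹ K⁴.
T = (7.523×10⁹)^(1/4).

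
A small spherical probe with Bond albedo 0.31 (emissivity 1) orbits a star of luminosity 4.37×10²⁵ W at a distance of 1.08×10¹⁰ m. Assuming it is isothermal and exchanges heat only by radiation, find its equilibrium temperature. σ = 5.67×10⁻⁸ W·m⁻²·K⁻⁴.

T ≈ 549 K

First find the stellar flux at distance d: S = L/(4πd²) = 4.37×10²⁵/(4π·(1.08×10¹⁰)²) = 29810 W/m².
For an isothermal sphere, absorbed (1−a)S·πr² = emitted σ·4πr²·T⁴, so T⁴ = (1−a)S/(4σ).
T⁴ = 0.690·29810/(4·5.67×10⁻⁸) = 9.070×10¹⁰ K⁴.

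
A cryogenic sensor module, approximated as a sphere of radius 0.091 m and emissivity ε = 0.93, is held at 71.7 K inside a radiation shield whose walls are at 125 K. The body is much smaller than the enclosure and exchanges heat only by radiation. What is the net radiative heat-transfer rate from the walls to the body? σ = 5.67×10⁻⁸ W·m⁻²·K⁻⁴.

For a small grey body in a large enclosure: P_net = εσA(T_body⁴ − T_wall⁴).
A = 4πr² = 0.1041 m²; T_body⁴ − T_wall⁴ = 2.643×10⁷ − 2.441×10⁸ = -2.177×10⁸ K⁴.
|P_net| = 0.93·5.67×10⁻⁸·0.1041·2.177×10⁸.

P_net ≈ 1.19 W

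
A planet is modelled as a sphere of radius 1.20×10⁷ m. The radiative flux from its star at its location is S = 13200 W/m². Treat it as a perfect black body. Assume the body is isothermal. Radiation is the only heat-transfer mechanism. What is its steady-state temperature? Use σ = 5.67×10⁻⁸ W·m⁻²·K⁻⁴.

At equilibrium, absorbed power = emitted power.
Absorbing cross-section = πr² = 4.524×10¹⁴ m²; emitting surface = 4πr² = 1.810×10¹⁵ m² (ratio 4).
S·A_cross = εσ·A_surf·T⁴  ⇒  T⁴ = S/(4σ).
T⁴ = 1.00·13200/(4·5.67×10⁻⁸) = 5.820×10¹⁰ K⁴.
T = (5.820×10¹⁰)^(1/4).

T ≈ 491 K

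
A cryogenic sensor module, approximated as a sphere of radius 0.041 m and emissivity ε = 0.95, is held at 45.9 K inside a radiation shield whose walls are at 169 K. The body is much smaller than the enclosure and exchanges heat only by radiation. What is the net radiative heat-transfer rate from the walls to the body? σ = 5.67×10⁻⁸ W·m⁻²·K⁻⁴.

For a small grey body in a large enclosure: P_net = εσA(T_body⁴ − T_wall⁴).
A = 4πr² = 0.02112 m²; T_body⁴ − T_wall⁴ = 4.439×10⁶ − 8.157×10⁸ = -8.113×10⁸ K⁴.
|P_net| = 0.95·5.67×10⁻⁸·0.02112·8.113×10⁸.

P_net ≈ 0.923 W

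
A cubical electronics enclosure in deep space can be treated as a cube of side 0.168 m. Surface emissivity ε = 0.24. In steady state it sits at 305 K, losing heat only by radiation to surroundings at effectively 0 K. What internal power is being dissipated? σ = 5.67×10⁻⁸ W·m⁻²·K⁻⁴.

P ≈ 19.9 W

Steady state: P = εσA T⁴.
A = 6L² = 0.1693 m²; T⁴ = (305)⁴ = 8.654×10⁹ K⁴.
P = 0.24 × 5.67×10⁻⁸ × 0.1693 × 8.654×10⁹.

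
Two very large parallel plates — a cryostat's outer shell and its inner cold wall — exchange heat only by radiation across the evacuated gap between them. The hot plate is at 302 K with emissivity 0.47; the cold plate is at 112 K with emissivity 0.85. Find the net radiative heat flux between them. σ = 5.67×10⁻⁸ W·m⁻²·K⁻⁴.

For two infinite grey parallel plates, q = σ(T₁⁴ − T₂⁴)/(1/ε₁ + 1/ε₂ − 1).
T₁⁴ − T₂⁴ = 8.318×10⁹ − 1.574×10⁸ = 8.161×10⁹ K⁴.
1/ε₁ + 1/ε₂ − 1 = 2.128 + 1.176 − 1 = 2.304.
q = 5.67×10⁻⁸ × 8.161×10⁹ / 2.304.

q ≈ 201 W/m²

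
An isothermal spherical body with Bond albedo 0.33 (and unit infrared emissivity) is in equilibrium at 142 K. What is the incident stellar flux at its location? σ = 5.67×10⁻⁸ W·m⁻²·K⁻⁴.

(1−a)S·πr² = σ·4πr²·T⁴ ⇒ S = 4σT⁴/(1−a).
S = 4·5.67×10⁻⁸·4.066×10⁸/0.670.

S ≈ 138 W/m²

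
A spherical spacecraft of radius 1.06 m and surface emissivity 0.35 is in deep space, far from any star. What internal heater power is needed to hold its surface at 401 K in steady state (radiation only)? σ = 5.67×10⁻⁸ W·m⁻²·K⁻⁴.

P = εσ·4πr²·T⁴.
4πr² = 14.12 m²; T⁴ = 2.586×10¹⁰ K⁴.
P = 0.35·5.67×10⁻⁸·14.12·2.586×10¹⁰.

P ≈ 7250 W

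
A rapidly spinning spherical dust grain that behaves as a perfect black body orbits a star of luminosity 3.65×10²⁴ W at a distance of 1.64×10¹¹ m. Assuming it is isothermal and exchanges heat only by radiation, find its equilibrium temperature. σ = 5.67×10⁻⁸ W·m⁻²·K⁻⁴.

First find the stellar flux at distance d: S = L/(4πd²) = 3.65×10²⁴/(4π·(1.64×10¹¹)²) = 10.80 W/m².
For an isothermal sphere, absorbed (1−a)S·πr² = emitted σ·4πr²·T⁴, so T⁴ = (1−a)S/(4σ).
T⁴ = 1.00·10.80/(4·5.67×10⁻⁸) = 4.762×10⁷ K⁴.

T ≈ 83.1 K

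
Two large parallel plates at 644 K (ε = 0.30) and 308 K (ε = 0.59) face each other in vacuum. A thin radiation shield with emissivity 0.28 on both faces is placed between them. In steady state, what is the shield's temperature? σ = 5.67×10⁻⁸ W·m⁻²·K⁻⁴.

T_s ≈ 527 K

In steady state the net flux on the hot side equals that on the cold side.
σ(T₁⁴−T_s⁴)/D₁ = σ(T_s⁴−T₂⁴)/D₂, with D₁ = 1/ε₁+1/ε_s−1 = 5.905, D₂ = 1/ε_s+1/ε₂−1 = 4.266.
Solve for T_s⁴: T_s⁴ = (D₂·T₁⁴ + D₁·T₂⁴)/(D₁+D₂) = 7.737×10¹⁰ K⁴.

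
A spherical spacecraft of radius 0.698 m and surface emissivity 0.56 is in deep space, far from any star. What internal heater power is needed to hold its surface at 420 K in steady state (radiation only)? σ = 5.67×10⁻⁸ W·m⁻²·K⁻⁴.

P ≈ 6050 W

P = εσ·4πr²·T⁴.
4πr² = 6.122 m²; T⁴ = 3.112×10¹⁰ K⁴.
P = 0.56·5.67×10⁻⁸·6.122·3.112×10¹⁰.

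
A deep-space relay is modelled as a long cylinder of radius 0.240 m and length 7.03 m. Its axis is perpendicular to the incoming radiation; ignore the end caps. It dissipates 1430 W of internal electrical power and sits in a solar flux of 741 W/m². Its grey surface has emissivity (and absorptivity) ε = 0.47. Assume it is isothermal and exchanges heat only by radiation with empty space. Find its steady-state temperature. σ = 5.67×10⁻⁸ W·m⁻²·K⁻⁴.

At steady state, absorbed solar power + internal power = radiated power.
Absorbed: α·S·A_cross = 0.47·741·3.374 = 1175 W (cross-section 2rL).
Total input = 1175 + 1430 = 2605 W.
Radiated: εσ·A_surf·T⁴ with A_surf = 2πrL = 10.60 m².
T⁴ = 2605/(0.47·5.67×10⁻⁸·10.60) = 9.222×10⁹ K⁴.

T ≈ 310 K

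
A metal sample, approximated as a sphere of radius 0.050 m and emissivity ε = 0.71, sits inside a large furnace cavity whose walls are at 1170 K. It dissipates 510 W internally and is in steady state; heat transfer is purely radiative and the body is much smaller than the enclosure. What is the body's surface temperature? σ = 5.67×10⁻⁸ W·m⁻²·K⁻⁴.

T ≈ 1230 K

For a small grey body in a large enclosure, net radiated power = εσA(T⁴ − T_w⁴).
Steady state: P = εσA(T⁴ − T_w⁴) with A = 4πr² = 0.03142 m².
T⁴ = P/(εσA) + T_w⁴ = 510/(0.71·5.67×10⁻⁸·0.03142) + (1170)⁴
    = 4.033×10¹¹ + 1.874×10¹² = 2.277×10¹² K⁴.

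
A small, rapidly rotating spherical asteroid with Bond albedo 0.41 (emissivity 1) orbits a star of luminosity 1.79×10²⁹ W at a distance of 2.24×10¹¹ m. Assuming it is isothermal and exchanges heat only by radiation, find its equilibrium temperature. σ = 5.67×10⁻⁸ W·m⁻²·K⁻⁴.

T ≈ 927 K

First find the stellar flux at distance d: S = L/(4πd²) = 1.79×10²⁹/(4π·(2.24×10¹¹)²) = 2.839×10⁵ W/m².
For an isothermal sphere, absorbed (1−a)S·πr² = emitted σ·4πr²·T⁴, so T⁴ = (1−a)S/(4σ).
T⁴ = 0.590·2.839×10⁵/(4·5.67×10⁻⁸) = 7.385×10¹¹ K⁴.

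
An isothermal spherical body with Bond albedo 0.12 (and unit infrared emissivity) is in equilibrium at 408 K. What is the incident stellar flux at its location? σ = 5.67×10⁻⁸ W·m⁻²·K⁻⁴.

S ≈ 7140 W/m²

(1−a)S·πr² = σ·4πr²·T⁴ ⇒ S = 4σT⁴/(1−a).
S = 4·5.67×10⁻⁸·2.771×10¹⁰/0.880.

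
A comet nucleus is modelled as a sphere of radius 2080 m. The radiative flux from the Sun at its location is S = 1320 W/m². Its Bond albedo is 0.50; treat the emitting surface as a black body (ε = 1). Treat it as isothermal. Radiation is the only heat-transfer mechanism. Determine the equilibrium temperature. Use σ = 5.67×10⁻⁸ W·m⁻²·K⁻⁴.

T ≈ 232 K

At equilibrium, absorbed power = emitted power.
Absorbing cross-section = πr² = 1.359×10⁷ m²; emitting surface = 4πr² = 5.437×10⁷ m² (ratio 4).
(1−a)S·A_cross = εσ·A_surf·T⁴  ⇒  T⁴ = (1−a)S/(4σ).
T⁴ = 0.500·1320/(4·5.67×10⁻⁸) = 2.910×10⁹ K⁴.
T = (2.910×10⁹)^(1/4).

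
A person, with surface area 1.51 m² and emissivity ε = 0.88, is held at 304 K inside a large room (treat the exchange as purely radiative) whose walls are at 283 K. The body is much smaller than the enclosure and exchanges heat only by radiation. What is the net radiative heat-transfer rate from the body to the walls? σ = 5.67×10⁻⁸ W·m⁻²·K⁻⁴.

For a small grey body in a large enclosure: P_net = εσA(T_body⁴ − T_wall⁴).
A = 1.51 m²; T_body⁴ − T_wall⁴ = 8.541×10⁹ − 6.414×10⁹ = 2.126×10⁹ K⁴.
|P_net| = 0.88·5.67×10⁻⁸·1.510·2.126×10⁹.

P_net ≈ 160 W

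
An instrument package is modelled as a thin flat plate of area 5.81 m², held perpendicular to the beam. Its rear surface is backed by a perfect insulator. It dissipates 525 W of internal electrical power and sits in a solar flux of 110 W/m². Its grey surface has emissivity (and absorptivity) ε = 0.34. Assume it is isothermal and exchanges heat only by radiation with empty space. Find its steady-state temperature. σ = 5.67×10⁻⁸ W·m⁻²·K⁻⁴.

At steady state, absorbed solar power + internal power = radiated power.
Absorbed: α·S·A_cross = 0.34·110·5.810 = 217.3 W (cross-section A).
Total input = 217.3 + 525 = 742.3 W.
Radiated: εσ·A_surf·T⁴ with A_surf = A = 5.810 m².
T⁴ = 742.3/(0.34·5.67×10⁻⁸·5.810) = 6.627×10⁹ K⁴.

T ≈ 285 K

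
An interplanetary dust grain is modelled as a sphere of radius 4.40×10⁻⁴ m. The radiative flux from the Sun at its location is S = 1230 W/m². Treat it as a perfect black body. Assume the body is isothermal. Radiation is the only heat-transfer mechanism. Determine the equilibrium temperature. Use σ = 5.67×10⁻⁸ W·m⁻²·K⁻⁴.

T ≈ 271 K

At equilibrium, absorbed power = emitted power.
Absorbing cross-section = πr² = 6.082×10⁻⁷ m²; emitting surface = 4πr² = 2.433×10⁻⁶ m² (ratio 4).
S·A_cross = εσ·A_surf·T⁴  ⇒  T⁴ = S/(4σ).
T⁴ = 1.00·1230/(4·5.67×10⁻⁸) = 5.423×10⁹ K⁴.
T = (5.423×10⁹)^(1/4).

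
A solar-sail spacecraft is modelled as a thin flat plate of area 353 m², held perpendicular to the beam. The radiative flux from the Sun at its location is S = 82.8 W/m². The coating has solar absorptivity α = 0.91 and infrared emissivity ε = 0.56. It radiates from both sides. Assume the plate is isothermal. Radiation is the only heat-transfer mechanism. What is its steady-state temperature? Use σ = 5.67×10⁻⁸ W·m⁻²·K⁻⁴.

T ≈ 186 K

At equilibrium, absorbed power = emitted power.
Absorbing cross-section = A = 353.0 m²; emitting surface = 2A = 706.0 m² (ratio 2).
αS·A_cross = εσ·A_surf·T⁴  ⇒  T⁴ = αS/(ε·2σ).
T⁴ = 0.910·82.8/(0.56·2·5.67×10⁻⁸) = 1.187×10⁹ K⁴.
T = (1.187×10⁹)^(1/4).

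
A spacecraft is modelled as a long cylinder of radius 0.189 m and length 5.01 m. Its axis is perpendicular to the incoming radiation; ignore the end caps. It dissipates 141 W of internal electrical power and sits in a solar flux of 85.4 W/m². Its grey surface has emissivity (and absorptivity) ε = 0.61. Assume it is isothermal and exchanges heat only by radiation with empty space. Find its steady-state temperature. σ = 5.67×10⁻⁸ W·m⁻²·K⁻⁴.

At steady state, absorbed solar power + internal power = radiated power.
Absorbed: α·S·A_cross = 0.61·85.4·1.894 = 98.65 W (cross-section 2rL).
Total input = 98.65 + 141 = 239.7 W.
Radiated: εσ·A_surf·T⁴ with A_surf = 2πrL = 5.949 m².
T⁴ = 239.7/(0.61·5.67×10⁻⁸·5.949) = 1.165×10⁹ K⁴.

T ≈ 185 K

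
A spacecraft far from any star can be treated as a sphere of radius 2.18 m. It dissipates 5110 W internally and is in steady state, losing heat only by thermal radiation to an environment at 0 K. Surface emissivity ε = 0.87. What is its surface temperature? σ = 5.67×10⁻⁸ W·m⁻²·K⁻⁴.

T ≈ 204 K

Steady state: internal power = radiated power, P = εσA T⁴.
Radiating area A = 4πr² = 59.72 m².
T⁴ = P/(εσA) = 5110/(0.87·5.67×10⁻⁸·59.72) = 1.735×10⁹ K⁴.
T = (1.735×10⁹)^(1/4).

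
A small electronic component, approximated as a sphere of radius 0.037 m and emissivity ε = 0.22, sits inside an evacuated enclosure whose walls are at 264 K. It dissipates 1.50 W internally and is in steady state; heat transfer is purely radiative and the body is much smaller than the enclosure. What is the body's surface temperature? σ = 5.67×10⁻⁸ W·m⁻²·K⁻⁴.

For a small grey body in a large enclosure, net radiated power = εσA(T⁴ − T_w⁴).
Steady state: P = εσA(T⁴ − T_w⁴) with A = 4πr² = 0.01720 m².
T⁴ = P/(εσA) + T_w⁴ = 1.50/(0.22·5.67×10⁻⁸·0.01720) + (264)⁴
    = 6.990×10⁹ + 4.858×10⁹ = 1.185×10¹⁰ K⁴.

T ≈ 330 K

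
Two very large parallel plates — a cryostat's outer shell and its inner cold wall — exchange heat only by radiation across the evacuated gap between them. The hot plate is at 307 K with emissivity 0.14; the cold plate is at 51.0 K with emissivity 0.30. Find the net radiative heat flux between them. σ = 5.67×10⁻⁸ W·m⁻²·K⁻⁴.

q ≈ 53.1 W/m²

For two infinite grey parallel plates, q = σ(T₁⁴ − T₂⁴)/(1/ε₁ + 1/ε₂ − 1).
T₁⁴ − T₂⁴ = 8.883×10⁹ − 6.765×10⁶ = 8.876×10⁹ K⁴.
1/ε₁ + 1/ε₂ − 1 = 7.143 + 3.333 − 1 = 9.476.
q = 5.67×10⁻⁸ × 8.876×10⁹ / 9.476.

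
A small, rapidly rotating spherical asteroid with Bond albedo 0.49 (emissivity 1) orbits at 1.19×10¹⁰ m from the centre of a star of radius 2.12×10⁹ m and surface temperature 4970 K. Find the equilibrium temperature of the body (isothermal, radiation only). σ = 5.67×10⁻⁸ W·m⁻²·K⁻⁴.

The star's surface emits σT_*⁴; at distance d the flux is S = σT_*⁴(R_*/d)².
S = 5.67×10⁻⁸·(4970)⁴·(2.12×10⁹/1.19×10¹⁰)² = 1.098×10⁶ W/m².
For an isothermal sphere T⁴ = (1−a)S/(4σ) = 2.469×10¹² K⁴.

T ≈ 1250 K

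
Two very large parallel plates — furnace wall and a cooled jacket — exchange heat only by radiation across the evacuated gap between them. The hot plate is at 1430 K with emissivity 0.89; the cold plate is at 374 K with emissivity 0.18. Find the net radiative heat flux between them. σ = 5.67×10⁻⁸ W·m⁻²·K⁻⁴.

For two infinite grey parallel plates, q = σ(T₁⁴ − T₂⁴)/(1/ε₁ + 1/ε₂ − 1).
T₁⁴ − T₂⁴ = 4.182×10¹² − 1.957×10¹⁰ = 4.162×10¹² K⁴.
1/ε₁ + 1/ε₂ − 1 = 1.124 + 5.556 − 1 = 5.679.
q = 5.67×10⁻⁸ × 4.162×10¹² / 5.679.

q ≈ 41600 W/m²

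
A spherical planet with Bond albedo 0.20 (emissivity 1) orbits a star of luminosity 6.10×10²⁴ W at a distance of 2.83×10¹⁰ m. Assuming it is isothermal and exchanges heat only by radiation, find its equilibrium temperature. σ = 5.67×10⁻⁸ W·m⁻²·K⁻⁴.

First find the stellar flux at distance d: S = L/(4πd²) = 6.10×10²⁴/(4π·(2.83×10¹⁰)²) = 606.1 W/m².
For an isothermal sphere, absorbed (1−a)S·πr² = emitted σ·4πr²·T⁴, so T⁴ = (1−a)S/(4σ).
T⁴ = 0.800·606.1/(4·5.67×10⁻⁸) = 2.138×10⁹ K⁴.

T ≈ 215 K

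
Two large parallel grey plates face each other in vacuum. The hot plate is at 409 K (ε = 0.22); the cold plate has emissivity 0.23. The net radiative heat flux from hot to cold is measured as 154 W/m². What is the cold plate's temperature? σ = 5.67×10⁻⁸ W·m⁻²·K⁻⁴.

T₂ ≈ 284 K

q = σ(T₁⁴ − T₂⁴)/(1/ε₁ + 1/ε₂ − 1); denominator = 7.893.
T₂⁴ = T₁⁴ − q·(1/ε₁+1/ε₂−1)/σ = 2.798×10¹⁰ − 154·7.893/5.67×10⁻⁸
    = 6.544×10⁹ K⁴.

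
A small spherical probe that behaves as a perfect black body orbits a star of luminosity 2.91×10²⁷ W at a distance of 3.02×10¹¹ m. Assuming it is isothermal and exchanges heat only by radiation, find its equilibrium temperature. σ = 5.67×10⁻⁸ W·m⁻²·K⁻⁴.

First find the stellar flux at distance d: S = L/(4πd²) = 2.91×10²⁷/(4π·(3.02×10¹¹)²) = 2539 W/m².
For an isothermal sphere, absorbed (1−a)S·πr² = emitted σ·4πr²·T⁴, so T⁴ = (1−a)S/(4σ).
T⁴ = 1.00·2539/(4·5.67×10⁻⁸) = 1.120×10¹⁰ K⁴.

T ≈ 325 K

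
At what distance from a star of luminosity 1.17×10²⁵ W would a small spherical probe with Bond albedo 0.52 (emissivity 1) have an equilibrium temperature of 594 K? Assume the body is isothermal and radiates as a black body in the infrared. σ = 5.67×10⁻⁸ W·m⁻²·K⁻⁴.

For an isothermal black-emitting sphere, (1−a)S·πr² = σ·4πr²·T⁴ ⇒ S = 4σT⁴/(1−a).
S = 4·5.67×10⁻⁸·(594)⁴/0.480 = 58820 W/m².
Flux falls as S = L/(4πd²), so d = √(L/(4πS)) = √(1.17×10²⁵/(4π·58820)).

d ≈ 3.98×10⁹ m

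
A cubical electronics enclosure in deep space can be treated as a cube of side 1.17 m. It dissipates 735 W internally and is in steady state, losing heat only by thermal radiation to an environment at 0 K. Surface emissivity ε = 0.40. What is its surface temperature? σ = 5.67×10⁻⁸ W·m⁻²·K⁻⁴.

T ≈ 251 K

Steady state: internal power = radiated power, P = εσA T⁴.
Radiating area A = 6L² = 8.213 m².
T⁴ = P/(εσA) = 735/(0.40·5.67×10⁻⁸·8.213) = 3.946×10⁹ K⁴.
T = (3.946×10⁹)^(1/4).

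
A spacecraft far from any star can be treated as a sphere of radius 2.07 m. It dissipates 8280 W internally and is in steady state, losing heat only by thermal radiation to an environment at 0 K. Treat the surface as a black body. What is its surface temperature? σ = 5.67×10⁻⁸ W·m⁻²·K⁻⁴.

T ≈ 228 K

Steady state: internal power = radiated power, P = εσA T⁴.
Radiating area A = 4πr² = 53.85 m².
T⁴ = P/(εσA) = 8280/(1.0·5.67×10⁻⁸·53.85) = 2.712×10⁹ K⁴.
T = (2.712×10⁹)^(1/4).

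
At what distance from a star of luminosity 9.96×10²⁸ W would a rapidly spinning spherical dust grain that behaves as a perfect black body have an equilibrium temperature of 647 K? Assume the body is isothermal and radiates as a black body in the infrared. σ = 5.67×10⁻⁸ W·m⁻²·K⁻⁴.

d ≈ 4.47×10¹¹ m

For an isothermal black-emitting sphere, (1−a)S·πr² = σ·4πr²·T⁴ ⇒ S = 4σT⁴/(1−a).
S = 4·5.67×10⁻⁸·(647)⁴/1.00 = 39740 W/m².
Flux falls as S = L/(4πd²), so d = √(L/(4πS)) = √(9.96×10²⁸/(4π·39740)).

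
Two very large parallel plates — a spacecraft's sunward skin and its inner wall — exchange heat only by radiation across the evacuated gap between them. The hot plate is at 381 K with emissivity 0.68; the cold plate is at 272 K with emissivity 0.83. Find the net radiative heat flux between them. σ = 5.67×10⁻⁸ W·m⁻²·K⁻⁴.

For two infinite grey parallel plates, q = σ(T₁⁴ − T₂⁴)/(1/ε₁ + 1/ε₂ − 1).
T₁⁴ − T₂⁴ = 2.107×10¹⁰ − 5.474×10⁹ = 1.560×10¹⁰ K⁴.
1/ε₁ + 1/ε₂ − 1 = 1.471 + 1.205 − 1 = 1.675.
q = 5.67×10⁻⁸ × 1.560×10¹⁰ / 1.675.

q ≈ 528 W/m²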